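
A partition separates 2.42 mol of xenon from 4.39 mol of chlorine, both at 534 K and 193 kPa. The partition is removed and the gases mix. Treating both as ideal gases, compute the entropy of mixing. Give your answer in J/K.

ΔS_mix = 36.8 J/K

Mole fractions: x_A = 2.42/6.81 = 0.355, x_B = 0.645.
ΔS_mix = −R(n_A ln x_A + n_B ln x_B) = −8.314 × (2.42 ln 0.355 + 4.39 ln 0.645) = 36.8 J/K.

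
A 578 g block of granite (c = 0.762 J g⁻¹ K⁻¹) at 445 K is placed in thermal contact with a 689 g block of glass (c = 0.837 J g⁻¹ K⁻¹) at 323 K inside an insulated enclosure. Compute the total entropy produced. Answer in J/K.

Energy balance: T_f = (m₁c₁T₁ + m₂c₂T₂)/(m₁c₁ + m₂c₂) = 375.83 K.
ΔS₁ = m₁c₁ ln(T_f/T₁) = 440.436 × ln(375.83/445) = -74.408 J/K.
ΔS₂ = m₂c₂ ln(T_f/T₂) = 576.693 × ln(375.83/323) = 87.357 J/K.
ΔS_total = -74.408 + 87.357 = 12.9 J/K.

ΔS_total = 12.9 J/K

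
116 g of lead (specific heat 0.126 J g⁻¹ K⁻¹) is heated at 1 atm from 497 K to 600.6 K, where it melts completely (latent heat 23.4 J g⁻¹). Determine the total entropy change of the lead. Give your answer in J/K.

Warming step: ΔS₁ = m c ln(T_tr/T_i) = 116 × 0.126 × ln(600.6/497) = 2.767 J/K.
Phase change: ΔS₂ = +mL/T_tr = 116 × 23.4 / 600.6 = 4.519 J/K.
ΔS_total = (2.767) + (4.519) = 7.29 J/K.

ΔS = 7.29 J/K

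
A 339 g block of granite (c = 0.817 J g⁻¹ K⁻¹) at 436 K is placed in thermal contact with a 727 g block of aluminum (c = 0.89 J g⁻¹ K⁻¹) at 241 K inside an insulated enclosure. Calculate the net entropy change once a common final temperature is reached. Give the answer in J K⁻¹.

Energy balance: T_f = (m₁c₁T₁ + m₂c₂T₂)/(m₁c₁ + m₂c₂) = 299.45 K.
ΔS₁ = m₁c₁ ln(T_f/T₁) = 276.963 × ln(299.45/436) = -104.05 J/K.
ΔS₂ = m₂c₂ ln(T_f/T₂) = 647.03 × ln(299.45/241) = 140.5 J/K.
ΔS_total = -104.05 + 140.5 = 36.5 J/K.

ΔS_total = 36.5 J/K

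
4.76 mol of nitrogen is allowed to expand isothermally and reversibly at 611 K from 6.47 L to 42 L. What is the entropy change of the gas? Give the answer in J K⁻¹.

For an isothermal ideal gas ΔS_gas = nR ln(V₂/V₁) = 4.76 × 8.314 × ln(42/6.47) = 74 J/K.

ΔS_gas = 74 J/K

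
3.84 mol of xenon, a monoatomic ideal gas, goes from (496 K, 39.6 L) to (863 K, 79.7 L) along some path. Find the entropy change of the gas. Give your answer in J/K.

Entropy is a state function: ΔS = nC_V ln(T₂/T₁) + nR ln(V₂/V₁), with C_V = 3R/2 = 12.47 J mol⁻¹ K⁻¹ for a monoatomic ideal gas.
ΔS = 3.84 × [12.47 × ln(863/496) + 8.314 × ln(79.7/39.6)] = 48.9 J/K.

ΔS = 48.9 J/K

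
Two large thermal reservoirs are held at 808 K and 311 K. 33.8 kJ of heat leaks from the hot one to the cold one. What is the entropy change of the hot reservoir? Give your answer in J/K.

The hot reservoir loses heat Q, so ΔS_hot = −Q/T_H = −33800/808 = -41.8 J/K.

ΔS_hot = -41.8 J/K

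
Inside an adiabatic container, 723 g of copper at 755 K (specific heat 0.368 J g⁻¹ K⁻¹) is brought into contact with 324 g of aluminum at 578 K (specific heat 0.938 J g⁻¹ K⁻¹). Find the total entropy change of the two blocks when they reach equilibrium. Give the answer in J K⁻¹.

Energy balance: T_f = (m₁c₁T₁ + m₂c₂T₂)/(m₁c₁ + m₂c₂) = 660.62 K.
ΔS₁ = m₁c₁ ln(T_f/T₁) = 266.064 × ln(660.62/755) = -35.53 J/K.
ΔS₂ = m₂c₂ ln(T_f/T₂) = 303.912 × ln(660.62/578) = 40.61 J/K.
ΔS_total = -35.53 + 40.61 = 5.08 J/K.

ΔS_total = 5.08 J/K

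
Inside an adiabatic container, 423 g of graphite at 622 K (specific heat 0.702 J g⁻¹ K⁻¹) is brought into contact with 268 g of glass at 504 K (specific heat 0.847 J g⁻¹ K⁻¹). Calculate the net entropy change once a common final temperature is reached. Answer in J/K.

ΔS_total = 2.82 J/K

Energy balance: T_f = (m₁c₁T₁ + m₂c₂T₂)/(m₁c₁ + m₂c₂) = 570.88 K.
ΔS₁ = m₁c₁ ln(T_f/T₁) = 296.946 × ln(570.88/622) = -25.468 J/K.
ΔS₂ = m₂c₂ ln(T_f/T₂) = 226.996 × ln(570.88/504) = 28.283 J/K.
ΔS_total = -25.468 + 28.283 = 2.82 J/K.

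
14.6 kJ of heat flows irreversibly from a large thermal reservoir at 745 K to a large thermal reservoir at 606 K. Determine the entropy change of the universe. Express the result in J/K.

ΔS_total = 4.5 J/K

ΔS_hot = −Q/T_H = −14600/745 = -19.5973 J/K and ΔS_cold = +Q/T_C = 14600/606 = 24.0924 J/K.
ΔS_total = -19.5973 + 24.0924 = 4.5 J/K, positive as the second law requires.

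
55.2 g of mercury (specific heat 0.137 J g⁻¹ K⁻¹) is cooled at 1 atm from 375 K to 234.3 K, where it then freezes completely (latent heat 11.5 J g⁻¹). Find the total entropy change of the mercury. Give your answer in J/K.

ΔS = -6.27 J/K

Cooling step: ΔS₁ = m c ln(T_tr/T_i) = 55.2 × 0.137 × ln(234.3/375) = -3.557 J/K.
Phase change: ΔS₂ = −mL/T_tr = −55.2 × 11.5 / 234.3 = -2.709 J/K.
ΔS_total = (-3.557) + (-2.709) = -6.27 J/K.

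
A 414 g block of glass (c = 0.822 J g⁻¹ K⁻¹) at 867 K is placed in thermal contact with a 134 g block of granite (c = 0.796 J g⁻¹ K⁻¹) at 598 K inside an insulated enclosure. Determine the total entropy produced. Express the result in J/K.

Energy balance: T_f = (m₁c₁T₁ + m₂c₂T₂)/(m₁c₁ + m₂c₂) = 802.81 K.
ΔS₁ = m₁c₁ ln(T_f/T₁) = 340.308 × ln(802.81/867) = -26.18 J/K.
ΔS₂ = m₂c₂ ln(T_f/T₂) = 106.664 × ln(802.81/598) = 31.42 J/K.
ΔS_total = -26.18 + 31.42 = 5.24 J/K.

ΔS_total = 5.24 J/K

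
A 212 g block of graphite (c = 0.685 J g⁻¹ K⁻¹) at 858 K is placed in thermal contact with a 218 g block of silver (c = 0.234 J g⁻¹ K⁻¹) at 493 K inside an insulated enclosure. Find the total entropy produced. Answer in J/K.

ΔS_total = 5.27 J/K

Energy balance: T_f = (m₁c₁T₁ + m₂c₂T₂)/(m₁c₁ + m₂c₂) = 763.12 K.
ΔS₁ = m₁c₁ ln(T_f/T₁) = 145.22 × ln(763.12/858) = -17.02 J/K.
ΔS₂ = m₂c₂ ln(T_f/T₂) = 51.012 × ln(763.12/493) = 22.29 J/K.
ΔS_total = -17.02 + 22.29 = 5.27 J/K.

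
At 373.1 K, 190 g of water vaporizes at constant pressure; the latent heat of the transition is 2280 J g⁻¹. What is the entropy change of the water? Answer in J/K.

Heat absorbed by the substance: Q = mL = 190 × 2280 = 433200 J.
At constant T, ΔS = Q_rev/T = 433200 / 373.1 = 1160 J/K.

ΔS = 1160 J/K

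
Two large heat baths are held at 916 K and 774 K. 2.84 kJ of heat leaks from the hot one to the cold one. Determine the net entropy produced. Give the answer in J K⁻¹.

ΔS_hot = −Q/T_H = −2840/916 = -3.1 J/K and ΔS_cold = +Q/T_C = 2840/774 = 3.669 J/K.
ΔS_total = -3.1 + 3.669 = 0.569 J/K, positive as the second law requires.

ΔS_total = 0.569 J/K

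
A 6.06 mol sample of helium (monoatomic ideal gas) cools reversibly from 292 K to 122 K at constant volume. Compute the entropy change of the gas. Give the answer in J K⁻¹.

ΔS = -66 J/K

At constant volume, ΔS = nC_V ln(T₂/T₁) with C_V = 3R/2 = 12.47 J mol⁻¹ K⁻¹.
ΔS = 6.06 × 12.47 × ln(122/292) = -66 J/K.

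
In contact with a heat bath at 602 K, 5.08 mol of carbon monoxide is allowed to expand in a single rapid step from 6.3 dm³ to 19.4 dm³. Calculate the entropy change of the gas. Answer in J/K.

ΔS_gas = 47.5 J/K

Entropy is a state function, so ΔS_gas depends only on the end states.
For an isothermal ideal gas ΔS_gas = nR ln(V₂/V₁) = 5.08 × 8.314 × ln(19.4/6.3) = 47.5 J/K.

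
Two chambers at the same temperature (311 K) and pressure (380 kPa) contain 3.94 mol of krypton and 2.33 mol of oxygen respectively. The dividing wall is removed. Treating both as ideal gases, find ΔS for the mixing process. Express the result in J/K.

ΔS_mix = 34.4 J/K

Mole fractions: x_A = 3.94/6.27 = 0.628, x_B = 0.372.
ΔS_mix = −R(n_A ln x_A + n_B ln x_B) = −8.314 × (3.94 ln 0.628 + 2.33 ln 0.372) = 34.4 J/K.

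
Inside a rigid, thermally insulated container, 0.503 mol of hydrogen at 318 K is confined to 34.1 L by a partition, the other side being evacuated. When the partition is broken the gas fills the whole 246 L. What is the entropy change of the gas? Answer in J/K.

For an ideal gas in free expansion Q = 0 and W = 0, so T is unchanged.
Entropy is a state function; using a reversible isothermal path, ΔS_gas = nR ln(V₂/V₁) = 0.503 × 8.314 × ln(246/34.1) = 8.26 J/K.

ΔS_gas = 8.26 J/K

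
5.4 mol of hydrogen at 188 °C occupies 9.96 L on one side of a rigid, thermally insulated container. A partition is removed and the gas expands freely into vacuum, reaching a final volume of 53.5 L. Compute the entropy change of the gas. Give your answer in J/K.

No heat is exchanged and no work is done, so the ideal-gas temperature stays constant.
Entropy is a state function; using a reversible isothermal path, ΔS_gas = nR ln(V₂/V₁) = 5.4 × 8.314 × ln(53.5/9.96) = 75.5 J/K.

ΔS_gas = 75.5 J/K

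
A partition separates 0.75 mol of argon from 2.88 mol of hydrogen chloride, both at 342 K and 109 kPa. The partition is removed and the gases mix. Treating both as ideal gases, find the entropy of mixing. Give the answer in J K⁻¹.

ΔS_mix = 15.4 J/K

Mole fractions: x_A = 0.75/3.63 = 0.207, x_B = 0.793.
ΔS_mix = −R(n_A ln x_A + n_B ln x_B) = −8.314 × (0.75 ln 0.207 + 2.88 ln 0.793) = 15.4 J/K.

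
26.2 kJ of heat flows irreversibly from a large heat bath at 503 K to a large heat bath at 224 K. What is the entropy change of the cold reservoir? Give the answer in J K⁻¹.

The cold reservoir gains heat Q, so ΔS_cold = +Q/T_C = 26200/224 = 117 J/K.

ΔS_cold = 117 J/K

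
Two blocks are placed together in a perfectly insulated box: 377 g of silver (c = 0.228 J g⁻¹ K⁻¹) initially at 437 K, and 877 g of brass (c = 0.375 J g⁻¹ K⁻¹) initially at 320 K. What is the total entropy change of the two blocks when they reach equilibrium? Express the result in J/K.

ΔS_total = 3.51 J/K

Energy balance: T_f = (m₁c₁T₁ + m₂c₂T₂)/(m₁c₁ + m₂c₂) = 344.24 K.
ΔS₁ = m₁c₁ ln(T_f/T₁) = 85.956 × ln(344.24/437) = -20.51 J/K.
ΔS₂ = m₂c₂ ln(T_f/T₂) = 328.875 × ln(344.24/320) = 24.02 J/K.
ΔS_total = -20.51 + 24.02 = 3.51 J/K.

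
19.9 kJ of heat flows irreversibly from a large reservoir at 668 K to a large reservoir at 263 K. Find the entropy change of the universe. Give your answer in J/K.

ΔS_hot = −Q/T_H = −19900/668 = -29.79 J/K and ΔS_cold = +Q/T_C = 19900/263 = 75.67 J/K.
ΔS_total = -29.79 + 75.67 = 45.9 J/K, positive as the second law requires.

ΔS_total = 45.9 J/K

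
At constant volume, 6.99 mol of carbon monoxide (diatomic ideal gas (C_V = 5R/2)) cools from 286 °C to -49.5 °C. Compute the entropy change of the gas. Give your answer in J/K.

ΔS = -133 J/K

In kelvin: T₁ = 559.15 K, T₂ = 223.65 K. At constant volume, ΔS = nC_V ln(T₂/T₁) with C_V = 5R/2 = 20.79 J mol⁻¹ K⁻¹.
ΔS = 6.99 × 20.79 × ln(223.65/559.15) = -133 J/K.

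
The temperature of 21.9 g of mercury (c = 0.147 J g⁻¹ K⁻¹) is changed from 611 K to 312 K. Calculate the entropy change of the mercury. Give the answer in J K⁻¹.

ΔS = ∫dQ_rev/T = m c ln(T₂/T₁) = 21.9 × 0.147 × ln(312/611) = -2.16 J/K.

ΔS = -2.16 J/K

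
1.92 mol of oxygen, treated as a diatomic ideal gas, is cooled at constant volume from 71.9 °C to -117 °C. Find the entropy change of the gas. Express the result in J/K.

ΔS = -31.6 J/K

In kelvin: T₁ = 345.05 K, T₂ = 156.15 K. At constant volume, ΔS = nC_V ln(T₂/T₁) with C_V = 5R/2 = 20.79 J mol⁻¹ K⁻¹.
ΔS = 1.92 × 20.79 × ln(156.15/345.05) = -31.6 J/K.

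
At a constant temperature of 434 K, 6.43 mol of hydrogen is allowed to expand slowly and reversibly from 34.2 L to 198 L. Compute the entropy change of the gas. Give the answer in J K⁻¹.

ΔS_gas = 93.9 J/K

For an isothermal ideal gas ΔS_gas = nR ln(V₂/V₁) = 6.43 × 8.314 × ln(198/34.2) = 93.9 J/K.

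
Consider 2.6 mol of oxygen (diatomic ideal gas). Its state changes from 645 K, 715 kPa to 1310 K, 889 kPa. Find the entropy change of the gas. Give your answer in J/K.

ΔS = 48.9 J/K

ΔS = nC_p ln(T₂/T₁) − nR ln(P₂/P₁), with C_p = 7R/2 = 29.1 J mol⁻¹ K⁻¹ for a diatomic ideal gas.
ΔS = 2.6 × [29.1 × ln(1310/645) − 8.314 × ln(889/715)] = 48.9 J/K.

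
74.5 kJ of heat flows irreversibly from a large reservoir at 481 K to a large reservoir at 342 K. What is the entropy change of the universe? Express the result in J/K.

ΔS_total = 63 J/K

ΔS_hot = −Q/T_H = −74500/481 = -154.89 J/K and ΔS_cold = +Q/T_C = 74500/342 = 217.84 J/K.
ΔS_total = -154.89 + 217.84 = 63 J/K, positive as the second law requires.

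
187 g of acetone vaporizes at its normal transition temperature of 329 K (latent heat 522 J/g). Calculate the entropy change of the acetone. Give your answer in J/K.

ΔS = 297 J/K

Heat absorbed by the substance: Q = mL = 187 × 522 = 97614 J.
At constant T, ΔS = Q_rev/T = 97614 / 329 = 297 J/K.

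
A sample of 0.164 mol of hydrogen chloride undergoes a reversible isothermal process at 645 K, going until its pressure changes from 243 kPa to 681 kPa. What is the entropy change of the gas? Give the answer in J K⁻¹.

For an isothermal ideal gas ΔS_gas = nR ln(P₁/P₂) = 0.164 × 8.314 × ln(243/681) = -1.41 J/K.

ΔS_gas = -1.41 J/K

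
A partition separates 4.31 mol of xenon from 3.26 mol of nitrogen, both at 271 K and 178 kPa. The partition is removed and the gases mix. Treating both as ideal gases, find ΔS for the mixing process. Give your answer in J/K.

Mole fractions: x_A = 4.31/7.57 = 0.569, x_B = 0.431.
ΔS_mix = −R(n_A ln x_A + n_B ln x_B) = −8.314 × (4.31 ln 0.569 + 3.26 ln 0.431) = 43 J/K.

ΔS_mix = 43 J/K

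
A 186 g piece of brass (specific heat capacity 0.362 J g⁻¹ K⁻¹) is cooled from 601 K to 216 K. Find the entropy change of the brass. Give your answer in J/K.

ΔS = -68.9 J/K

ΔS = ∫dQ_rev/T = m c ln(T₂/T₁) = 186 × 0.362 × ln(216/601) = -68.9 J/K.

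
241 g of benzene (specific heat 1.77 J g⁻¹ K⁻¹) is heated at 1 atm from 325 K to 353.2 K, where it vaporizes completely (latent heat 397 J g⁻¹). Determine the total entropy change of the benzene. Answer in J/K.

ΔS = 306 J/K

Warming step: ΔS₁ = m c ln(T_tr/T_i) = 241 × 1.77 × ln(353.2/325) = 35.49 J/K.
Phase change: ΔS₂ = +mL/T_tr = 241 × 397 / 353.2 = 270.9 J/K.
ΔS_total = (35.49) + (270.9) = 306 J/K.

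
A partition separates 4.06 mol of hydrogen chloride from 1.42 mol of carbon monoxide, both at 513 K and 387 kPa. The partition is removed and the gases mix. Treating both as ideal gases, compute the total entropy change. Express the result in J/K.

Mole fractions: x_A = 4.06/5.48 = 0.741, x_B = 0.259.
ΔS_mix = −R(n_A ln x_A + n_B ln x_B) = −8.314 × (4.06 ln 0.741 + 1.42 ln 0.259) = 26.1 J/K.

ΔS_mix = 26.1 J/K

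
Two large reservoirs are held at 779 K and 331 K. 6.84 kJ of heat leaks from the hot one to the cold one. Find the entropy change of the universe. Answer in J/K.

ΔS_hot = −Q/T_H = −6840/779 = -8.78 J/K and ΔS_cold = +Q/T_C = 6840/331 = 20.66 J/K.
ΔS_total = -8.78 + 20.66 = 11.9 J/K, positive as the second law requires.

ΔS_total = 11.9 J/K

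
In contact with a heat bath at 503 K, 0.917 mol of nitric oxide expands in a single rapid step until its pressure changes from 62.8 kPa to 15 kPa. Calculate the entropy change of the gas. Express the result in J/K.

Entropy is a state function, so ΔS_gas depends only on the end states.
For an isothermal ideal gas ΔS_gas = nR ln(P₁/P₂) = 0.917 × 8.314 × ln(62.8/15) = 10.9 J/K.

ΔS_gas = 10.9 J/K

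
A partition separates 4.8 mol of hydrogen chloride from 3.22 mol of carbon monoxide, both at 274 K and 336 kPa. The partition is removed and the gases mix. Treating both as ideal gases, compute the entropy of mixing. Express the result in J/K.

Mole fractions: x_A = 4.8/8.02 = 0.599, x_B = 0.401.
ΔS_mix = −R(n_A ln x_A + n_B ln x_B) = −8.314 × (4.8 ln 0.599 + 3.22 ln 0.401) = 44.9 J/K.

ΔS_mix = 44.9 J/K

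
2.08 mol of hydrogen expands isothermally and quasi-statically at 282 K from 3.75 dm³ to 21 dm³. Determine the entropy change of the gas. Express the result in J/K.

For an isothermal ideal gas ΔS_gas = nR ln(V₂/V₁) = 2.08 × 8.314 × ln(21/3.75) = 29.8 J/K.

ΔS_gas = 29.8 J/K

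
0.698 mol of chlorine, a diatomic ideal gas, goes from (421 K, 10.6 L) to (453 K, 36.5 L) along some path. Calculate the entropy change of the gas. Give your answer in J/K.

Entropy is a state function: ΔS = nC_V ln(T₂/T₁) + nR ln(V₂/V₁), with C_V = 5R/2 = 20.79 J mol⁻¹ K⁻¹ for a diatomic ideal gas.
ΔS = 0.698 × [20.79 × ln(453/421) + 8.314 × ln(36.5/10.6)] = 8.24 J/K.

ΔS = 8.24 J/K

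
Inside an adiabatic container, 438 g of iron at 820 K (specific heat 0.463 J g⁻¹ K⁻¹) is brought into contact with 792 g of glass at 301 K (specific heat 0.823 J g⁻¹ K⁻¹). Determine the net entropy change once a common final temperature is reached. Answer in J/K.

ΔS_total = 89.9 J/K

Energy balance: T_f = (m₁c₁T₁ + m₂c₂T₂)/(m₁c₁ + m₂c₂) = 424.16 K.
ΔS₁ = m₁c₁ ln(T_f/T₁) = 202.794 × ln(424.16/820) = -133.7 J/K.
ΔS₂ = m₂c₂ ln(T_f/T₂) = 651.816 × ln(424.16/301) = 223.6 J/K.
ΔS_total = -133.7 + 223.6 = 89.9 J/K.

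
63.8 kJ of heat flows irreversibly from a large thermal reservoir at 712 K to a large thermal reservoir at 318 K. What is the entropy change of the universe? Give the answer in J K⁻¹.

ΔS_total = 111 J/K

ΔS_hot = −Q/T_H = −63800/712 = -89.61 J/K and ΔS_cold = +Q/T_C = 63800/318 = 200.6 J/K.
ΔS_total = -89.61 + 200.6 = 111 J/K, positive as the second law requires.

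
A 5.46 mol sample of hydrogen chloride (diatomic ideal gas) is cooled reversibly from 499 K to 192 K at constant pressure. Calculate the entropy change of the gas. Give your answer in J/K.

ΔS = -152 J/K

At constant pressure, ΔS = nC_p ln(T₂/T₁) with C_p = 7R/2 = 29.1 J mol⁻¹ K⁻¹.
ΔS = 5.46 × 29.1 × ln(192/499) = -152 J/K.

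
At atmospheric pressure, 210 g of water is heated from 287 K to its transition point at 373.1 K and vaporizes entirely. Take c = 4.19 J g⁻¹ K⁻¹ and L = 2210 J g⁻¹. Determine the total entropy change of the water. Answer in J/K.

Warming step: ΔS₁ = m c ln(T_tr/T_i) = 210 × 4.19 × ln(373.1/287) = 230.9 J/K.
Phase change: ΔS₂ = +mL/T_tr = 210 × 2210 / 373.1 = 1244 J/K.
ΔS_total = (230.9) + (1244) = 1470 J/K.

ΔS = 1470 J/K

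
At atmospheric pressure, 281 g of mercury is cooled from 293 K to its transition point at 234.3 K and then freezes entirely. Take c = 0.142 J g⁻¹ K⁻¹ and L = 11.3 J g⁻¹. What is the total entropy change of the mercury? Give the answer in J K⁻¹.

Cooling step: ΔS₁ = m c ln(T_tr/T_i) = 281 × 0.142 × ln(234.3/293) = -8.921 J/K.
Phase change: ΔS₂ = −mL/T_tr = −281 × 11.3 / 234.3 = -13.55 J/K.
ΔS_total = (-8.921) + (-13.55) = -22.5 J/K.

ΔS = -22.5 J/K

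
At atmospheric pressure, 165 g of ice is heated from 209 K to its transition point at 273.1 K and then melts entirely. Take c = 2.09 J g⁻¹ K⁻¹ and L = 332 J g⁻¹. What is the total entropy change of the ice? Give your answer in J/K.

ΔS = 293 J/K

Warming step: ΔS₁ = m c ln(T_tr/T_i) = 165 × 2.09 × ln(273.1/209) = 92.25 J/K.
Phase change: ΔS₂ = +mL/T_tr = 165 × 332 / 273.1 = 200.6 J/K.
ΔS_total = (92.25) + (200.6) = 293 J/K.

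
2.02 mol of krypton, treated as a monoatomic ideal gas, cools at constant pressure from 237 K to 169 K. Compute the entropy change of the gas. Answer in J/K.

ΔS = -14.2 J/K

At constant pressure, ΔS = nC_p ln(T₂/T₁) with C_p = 5R/2 = 20.79 J mol⁻¹ K⁻¹.
ΔS = 2.02 × 20.79 × ln(169/237) = -14.2 J/K.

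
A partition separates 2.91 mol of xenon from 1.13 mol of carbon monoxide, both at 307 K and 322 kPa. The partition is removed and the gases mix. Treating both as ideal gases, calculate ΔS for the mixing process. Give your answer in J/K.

Mole fractions: x_A = 2.91/4.04 = 0.72, x_B = 0.28.
ΔS_mix = −R(n_A ln x_A + n_B ln x_B) = −8.314 × (2.91 ln 0.72 + 1.13 ln 0.28) = 19.9 J/K.

ΔS_mix = 19.9 J/K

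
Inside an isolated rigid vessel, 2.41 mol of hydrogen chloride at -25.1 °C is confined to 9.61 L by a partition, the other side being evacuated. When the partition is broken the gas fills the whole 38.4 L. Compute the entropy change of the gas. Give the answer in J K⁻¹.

For an ideal gas in free expansion Q = 0 and W = 0, so T is unchanged.
Entropy is a state function; using a reversible isothermal path, ΔS_gas = nR ln(V₂/V₁) = 2.41 × 8.314 × ln(38.4/9.61) = 27.8 J/K.

ΔS_gas = 27.8 J/K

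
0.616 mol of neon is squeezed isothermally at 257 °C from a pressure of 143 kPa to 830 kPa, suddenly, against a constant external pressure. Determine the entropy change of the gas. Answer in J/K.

Entropy is a state function, so ΔS_gas depends only on the end states.
For an isothermal ideal gas ΔS_gas = nR ln(P₁/P₂) = 0.616 × 8.314 × ln(143/830) = -9.01 J/K.

ΔS_gas = -9.01 J/K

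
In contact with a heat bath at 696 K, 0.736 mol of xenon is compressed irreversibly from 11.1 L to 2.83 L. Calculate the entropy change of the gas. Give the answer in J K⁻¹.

Entropy is a state function, so ΔS_gas depends only on the end states.
For an isothermal ideal gas ΔS_gas = nR ln(V₂/V₁) = 0.736 × 8.314 × ln(2.83/11.1) = -8.36 J/K.

ΔS_gas = -8.36 J/K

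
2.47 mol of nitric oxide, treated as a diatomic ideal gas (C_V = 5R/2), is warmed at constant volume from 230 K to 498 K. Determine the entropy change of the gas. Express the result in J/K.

ΔS = 39.7 J/K

At constant volume, ΔS = nC_V ln(T₂/T₁) with C_V = 5R/2 = 20.79 J mol⁻¹ K⁻¹.
ΔS = 2.47 × 20.79 × ln(498/230) = 39.7 J/K.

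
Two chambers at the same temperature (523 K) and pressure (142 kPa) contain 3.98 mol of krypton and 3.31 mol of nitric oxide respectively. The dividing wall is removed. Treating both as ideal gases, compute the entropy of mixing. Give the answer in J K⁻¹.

ΔS_mix = 41.8 J/K

Mole fractions: x_A = 3.98/7.29 = 0.546, x_B = 0.454.
ΔS_mix = −R(n_A ln x_A + n_B ln x_B) = −8.314 × (3.98 ln 0.546 + 3.31 ln 0.454) = 41.8 J/K.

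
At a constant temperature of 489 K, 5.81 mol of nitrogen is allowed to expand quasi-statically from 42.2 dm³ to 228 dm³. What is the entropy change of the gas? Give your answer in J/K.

ΔS_gas = 81.5 J/K

For an isothermal ideal gas ΔS_gas = nR ln(V₂/V₁) = 5.81 × 8.314 × ln(228/42.2) = 81.5 J/K.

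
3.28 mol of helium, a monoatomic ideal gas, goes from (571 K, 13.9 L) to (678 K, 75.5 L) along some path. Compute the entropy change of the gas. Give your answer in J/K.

ΔS = 53.2 J/K

Entropy is a state function: ΔS = nC_V ln(T₂/T₁) + nR ln(V₂/V₁), with C_V = 3R/2 = 12.47 J mol⁻¹ K⁻¹ for a monoatomic ideal gas.
ΔS = 3.28 × [12.47 × ln(678/571) + 8.314 × ln(75.5/13.9)] = 53.2 J/K.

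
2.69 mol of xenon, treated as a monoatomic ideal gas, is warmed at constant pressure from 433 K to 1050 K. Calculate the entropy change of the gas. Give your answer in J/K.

At constant pressure, ΔS = nC_p ln(T₂/T₁) with C_p = 5R/2 = 20.79 J mol⁻¹ K⁻¹.
ΔS = 2.69 × 20.79 × ln(1050/433) = 49.5 J/K.

ΔS = 49.5 J/K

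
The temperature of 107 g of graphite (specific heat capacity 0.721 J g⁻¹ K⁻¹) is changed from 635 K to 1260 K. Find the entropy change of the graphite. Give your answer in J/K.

ΔS = 52.9 J/K

ΔS = ∫dQ_rev/T = m c ln(T₂/T₁) = 107 × 0.721 × ln(1260/635) = 52.9 J/K.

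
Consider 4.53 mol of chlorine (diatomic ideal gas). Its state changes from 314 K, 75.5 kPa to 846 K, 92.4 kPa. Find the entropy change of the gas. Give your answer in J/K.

ΔS = 123 J/K

ΔS = nC_p ln(T₂/T₁) − nR ln(P₂/P₁), with C_p = 7R/2 = 29.1 J mol⁻¹ K⁻¹ for a diatomic ideal gas.
ΔS = 4.53 × [29.1 × ln(846/314) − 8.314 × ln(92.4/75.5)] = 123 J/K.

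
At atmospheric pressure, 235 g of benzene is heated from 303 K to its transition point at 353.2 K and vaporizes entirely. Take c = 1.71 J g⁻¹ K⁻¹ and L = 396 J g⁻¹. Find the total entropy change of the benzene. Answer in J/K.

Warming step: ΔS₁ = m c ln(T_tr/T_i) = 235 × 1.71 × ln(353.2/303) = 61.6 J/K.
Phase change: ΔS₂ = +mL/T_tr = 235 × 396 / 353.2 = 263.5 J/K.
ΔS_total = (61.6) + (263.5) = 325 J/K.

ΔS = 325 J/K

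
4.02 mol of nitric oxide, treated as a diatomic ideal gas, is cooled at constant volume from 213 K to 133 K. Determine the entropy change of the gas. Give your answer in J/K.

At constant volume, ΔS = nC_V ln(T₂/T₁) with C_V = 5R/2 = 20.79 J mol⁻¹ K⁻¹.
ΔS = 4.02 × 20.79 × ln(133/213) = -39.3 J/K.

ΔS = -39.3 J/K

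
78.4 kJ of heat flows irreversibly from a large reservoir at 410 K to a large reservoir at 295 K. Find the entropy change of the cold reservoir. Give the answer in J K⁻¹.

The cold reservoir gains heat Q, so ΔS_cold = +Q/T_C = 78400/295 = 266 J/K.

ΔS_cold = 266 J/K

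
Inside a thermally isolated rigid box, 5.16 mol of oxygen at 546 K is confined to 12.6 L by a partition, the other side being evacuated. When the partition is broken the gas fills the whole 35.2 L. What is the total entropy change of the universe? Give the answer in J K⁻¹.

For an ideal gas in free expansion Q = 0 and W = 0, so T is unchanged.
Entropy is a state function; using a reversible isothermal path, ΔS_gas = nR ln(V₂/V₁) = 5.16 × 8.314 × ln(35.2/12.6) = 44.1 J/K.
The insulated surroundings exchange no heat, so ΔS_surr = 0 and ΔS_universe = ΔS_gas.

ΔS_universe = 44.1 J/K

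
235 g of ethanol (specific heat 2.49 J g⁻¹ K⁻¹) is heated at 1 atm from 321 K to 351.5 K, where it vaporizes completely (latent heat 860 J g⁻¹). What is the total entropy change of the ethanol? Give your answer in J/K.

Warming step: ΔS₁ = m c ln(T_tr/T_i) = 235 × 2.49 × ln(351.5/321) = 53.11 J/K.
Phase change: ΔS₂ = +mL/T_tr = 235 × 860 / 351.5 = 575 J/K.
ΔS_total = (53.11) + (575) = 628 J/K.

ΔS = 628 J/K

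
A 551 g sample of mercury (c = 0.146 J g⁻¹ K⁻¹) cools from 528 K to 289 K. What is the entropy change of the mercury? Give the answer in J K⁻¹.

ΔS = -48.5 J/K

ΔS = ∫dQ_rev/T = m c ln(T₂/T₁) = 551 × 0.146 × ln(289/528) = -48.5 J/K.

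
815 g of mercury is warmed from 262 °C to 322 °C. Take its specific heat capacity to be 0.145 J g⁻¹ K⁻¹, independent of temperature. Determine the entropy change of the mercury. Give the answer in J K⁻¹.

ΔS = 12.6 J/K

In kelvin: T₁ = 535.15 K, T₂ = 595.15 K. ΔS = ∫dQ_rev/T = m c ln(T₂/T₁) = 815 × 0.145 × ln(595.15/535.15) = 12.6 J/K.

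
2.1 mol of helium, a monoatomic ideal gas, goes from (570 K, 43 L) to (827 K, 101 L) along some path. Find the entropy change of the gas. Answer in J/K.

Entropy is a state function: ΔS = nC_V ln(T₂/T₁) + nR ln(V₂/V₁), with C_V = 3R/2 = 12.47 J mol⁻¹ K⁻¹ for a monoatomic ideal gas.
ΔS = 2.1 × [12.47 × ln(827/570) + 8.314 × ln(101/43)] = 24.7 J/K.

ΔS = 24.7 J/K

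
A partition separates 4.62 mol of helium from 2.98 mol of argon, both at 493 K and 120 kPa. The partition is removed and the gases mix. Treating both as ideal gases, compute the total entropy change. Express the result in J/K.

ΔS_mix = 42.3 J/K

Mole fractions: x_A = 4.62/7.6 = 0.608, x_B = 0.392.
ΔS_mix = −R(n_A ln x_A + n_B ln x_B) = −8.314 × (4.62 ln 0.608 + 2.98 ln 0.392) = 42.3 J/K.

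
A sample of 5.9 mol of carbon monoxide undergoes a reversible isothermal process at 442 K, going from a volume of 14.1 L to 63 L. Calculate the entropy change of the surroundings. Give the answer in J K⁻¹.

For an isothermal ideal gas ΔS_gas = nR ln(V₂/V₁) = 5.9 × 8.314 × ln(63/14.1) = 73.4 J/K.
The process is reversible, so ΔS_surr = −ΔS_gas = -73.4 J/K and ΔS_universe = 0.

ΔS_surr = -73.4 J/K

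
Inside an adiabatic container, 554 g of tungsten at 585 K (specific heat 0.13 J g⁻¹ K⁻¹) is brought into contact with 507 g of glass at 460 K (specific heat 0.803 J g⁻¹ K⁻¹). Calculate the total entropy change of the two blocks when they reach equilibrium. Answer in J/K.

Energy balance: T_f = (m₁c₁T₁ + m₂c₂T₂)/(m₁c₁ + m₂c₂) = 478.79 K.
ΔS₁ = m₁c₁ ln(T_f/T₁) = 72.02 × ln(478.79/585) = -14.43 J/K.
ΔS₂ = m₂c₂ ln(T_f/T₂) = 407.121 × ln(478.79/460) = 16.3 J/K.
ΔS_total = -14.43 + 16.3 = 1.87 J/K.

ΔS_total = 1.87 J/K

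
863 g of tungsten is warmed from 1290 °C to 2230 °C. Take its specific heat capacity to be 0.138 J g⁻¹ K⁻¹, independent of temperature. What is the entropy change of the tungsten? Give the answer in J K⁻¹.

In kelvin: T₁ = 1563.15 K, T₂ = 2503.15 K. ΔS = ∫dQ_rev/T = m c ln(T₂/T₁) = 863 × 0.138 × ln(2503.15/1563.15) = 56.1 J/K.

ΔS = 56.1 J/K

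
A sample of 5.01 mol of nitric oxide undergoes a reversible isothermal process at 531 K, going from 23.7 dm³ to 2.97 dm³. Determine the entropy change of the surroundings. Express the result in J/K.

ΔS_surr = 86.5 J/K

For an isothermal ideal gas ΔS_gas = nR ln(V₂/V₁) = 5.01 × 8.314 × ln(2.97/23.7) = -86.5 J/K.
The process is reversible, so ΔS_surr = −ΔS_gas = 86.5 J/K and ΔS_universe = 0.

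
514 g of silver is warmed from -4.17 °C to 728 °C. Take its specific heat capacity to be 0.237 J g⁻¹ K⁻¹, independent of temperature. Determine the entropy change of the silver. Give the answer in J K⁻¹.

ΔS = 160 J/K

In kelvin: T₁ = 268.98 K, T₂ = 1001.15 K. ΔS = ∫dQ_rev/T = m c ln(T₂/T₁) = 514 × 0.237 × ln(1001.15/268.98) = 160 J/K.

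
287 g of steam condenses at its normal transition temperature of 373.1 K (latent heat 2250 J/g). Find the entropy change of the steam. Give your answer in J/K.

ΔS = -1730 J/K

Heat released by the substance: Q = −mL = −287 × 2250 = −645750 J.
At constant T, ΔS = Q_rev/T = −645750 / 373.1 = -1730 J/K.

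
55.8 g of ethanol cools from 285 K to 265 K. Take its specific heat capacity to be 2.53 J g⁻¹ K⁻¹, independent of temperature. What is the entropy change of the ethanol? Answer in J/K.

ΔS = -10.3 J/K

ΔS = ∫dQ_rev/T = m c ln(T₂/T₁) = 55.8 × 2.53 × ln(265/285) = -10.3 J/K.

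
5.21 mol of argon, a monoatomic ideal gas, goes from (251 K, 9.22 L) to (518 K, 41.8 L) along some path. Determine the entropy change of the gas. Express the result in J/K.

ΔS = 113 J/K

Entropy is a state function: ΔS = nC_V ln(T₂/T₁) + nR ln(V₂/V₁), with C_V = 3R/2 = 12.47 J mol⁻¹ K⁻¹ for a monoatomic ideal gas.
ΔS = 5.21 × [12.47 × ln(518/251) + 8.314 × ln(41.8/9.22)] = 113 J/K.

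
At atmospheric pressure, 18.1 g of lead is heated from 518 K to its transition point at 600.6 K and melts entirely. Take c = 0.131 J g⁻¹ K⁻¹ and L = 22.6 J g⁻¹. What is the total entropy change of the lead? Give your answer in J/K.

ΔS = 1.03 J/K

Warming step: ΔS₁ = m c ln(T_tr/T_i) = 18.1 × 0.131 × ln(600.6/518) = 0.3508 J/K.
Phase change: ΔS₂ = +mL/T_tr = 18.1 × 22.6 / 600.6 = 0.6811 J/K.
ΔS_total = (0.3508) + (0.6811) = 1.03 J/K.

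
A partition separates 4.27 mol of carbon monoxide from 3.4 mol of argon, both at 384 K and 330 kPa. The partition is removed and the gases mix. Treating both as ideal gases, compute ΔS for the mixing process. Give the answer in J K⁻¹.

ΔS_mix = 43.8 J/K

Mole fractions: x_A = 4.27/7.67 = 0.557, x_B = 0.443.
ΔS_mix = −R(n_A ln x_A + n_B ln x_B) = −8.314 × (4.27 ln 0.557 + 3.4 ln 0.443) = 43.8 J/K.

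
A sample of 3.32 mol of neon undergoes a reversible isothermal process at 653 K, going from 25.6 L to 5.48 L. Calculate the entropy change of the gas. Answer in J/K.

ΔS_gas = -42.5 J/K

For an isothermal ideal gas ΔS_gas = nR ln(V₂/V₁) = 3.32 × 8.314 × ln(5.48/25.6) = -42.5 J/K.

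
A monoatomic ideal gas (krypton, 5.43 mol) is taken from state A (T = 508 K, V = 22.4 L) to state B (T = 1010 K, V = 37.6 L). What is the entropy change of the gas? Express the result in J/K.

ΔS = 69.9 J/K

Entropy is a state function: ΔS = nC_V ln(T₂/T₁) + nR ln(V₂/V₁), with C_V = 3R/2 = 12.47 J mol⁻¹ K⁻¹ for a monoatomic ideal gas.
ΔS = 5.43 × [12.47 × ln(1010/508) + 8.314 × ln(37.6/22.4)] = 69.9 J/K.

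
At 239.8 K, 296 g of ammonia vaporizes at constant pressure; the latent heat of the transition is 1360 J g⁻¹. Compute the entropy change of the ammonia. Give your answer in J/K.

ΔS = 1680 J/K

Heat absorbed by the substance: Q = mL = 296 × 1360 = 402560 J.
At constant T, ΔS = Q_rev/T = 402560 / 239.8 = 1680 J/K.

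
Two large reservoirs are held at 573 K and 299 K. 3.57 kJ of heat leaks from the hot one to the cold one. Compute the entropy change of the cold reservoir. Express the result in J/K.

The cold reservoir gains heat Q, so ΔS_cold = +Q/T_C = 3570/299 = 11.9 J/K.

ΔS_cold = 11.9 J/K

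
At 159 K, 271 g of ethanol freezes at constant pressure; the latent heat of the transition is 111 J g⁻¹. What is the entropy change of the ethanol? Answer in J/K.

ΔS = -189 J/K

Heat released by the substance: Q = −mL = −271 × 111 = −30081 J.
At constant T, ΔS = Q_rev/T = −30081 / 159 = -189 J/K.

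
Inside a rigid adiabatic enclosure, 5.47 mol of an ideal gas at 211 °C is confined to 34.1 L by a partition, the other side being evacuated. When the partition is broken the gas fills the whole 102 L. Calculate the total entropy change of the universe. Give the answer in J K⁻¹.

ΔS_universe = 49.8 J/K

For an ideal gas in free expansion Q = 0 and W = 0, so T is unchanged.
Entropy is a state function; using a reversible isothermal path, ΔS_gas = nR ln(V₂/V₁) = 5.47 × 8.314 × ln(102/34.1) = 49.8 J/K.
The insulated surroundings exchange no heat, so ΔS_surr = 0 and ΔS_universe = ΔS_gas.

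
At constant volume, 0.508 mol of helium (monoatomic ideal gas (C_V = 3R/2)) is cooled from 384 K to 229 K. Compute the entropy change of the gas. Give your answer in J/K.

At constant volume, ΔS = nC_V ln(T₂/T₁) with C_V = 3R/2 = 12.47 J mol⁻¹ K⁻¹.
ΔS = 0.508 × 12.47 × ln(229/384) = -3.27 J/K.

ΔS = -3.27 J/K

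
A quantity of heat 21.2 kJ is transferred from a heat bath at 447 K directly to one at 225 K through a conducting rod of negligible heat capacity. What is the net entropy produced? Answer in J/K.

ΔS_hot = −Q/T_H = −21200/447 = -47.43 J/K and ΔS_cold = +Q/T_C = 21200/225 = 94.22 J/K.
ΔS_total = -47.43 + 94.22 = 46.8 J/K, positive as the second law requires.

ΔS_total = 46.8 J/K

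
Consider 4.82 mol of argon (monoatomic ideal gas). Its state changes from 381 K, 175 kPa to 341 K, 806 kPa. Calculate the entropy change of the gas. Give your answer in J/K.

ΔS = nC_p ln(T₂/T₁) − nR ln(P₂/P₁), with C_p = 5R/2 = 20.79 J mol⁻¹ K⁻¹ for a monoatomic ideal gas.
ΔS = 4.82 × [20.79 × ln(341/381) − 8.314 × ln(806/175)] = -72.3 J/K.

ΔS = -72.3 J/K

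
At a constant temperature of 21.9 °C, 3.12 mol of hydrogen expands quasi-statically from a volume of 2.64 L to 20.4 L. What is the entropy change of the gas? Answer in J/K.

For an isothermal ideal gas ΔS_gas = nR ln(V₂/V₁) = 3.12 × 8.314 × ln(20.4/2.64) = 53 J/K.

ΔS_gas = 53 J/K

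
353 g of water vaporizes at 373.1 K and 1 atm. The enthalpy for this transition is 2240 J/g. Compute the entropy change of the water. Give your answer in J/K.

ΔS = 2120 J/K

Heat absorbed by the substance: Q = mL = 353 × 2240 = 790720 J.
At constant T, ΔS = Q_rev/T = 790720 / 373.1 = 2120 J/K.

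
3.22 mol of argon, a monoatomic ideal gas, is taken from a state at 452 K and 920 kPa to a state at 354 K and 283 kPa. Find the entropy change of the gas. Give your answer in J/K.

ΔS = nC_p ln(T₂/T₁) − nR ln(P₂/P₁), with C_p = 5R/2 = 20.79 J mol⁻¹ K⁻¹ for a monoatomic ideal gas.
ΔS = 3.22 × [20.79 × ln(354/452) − 8.314 × ln(283/920)] = 15.2 J/K.

ΔS = 15.2 J/K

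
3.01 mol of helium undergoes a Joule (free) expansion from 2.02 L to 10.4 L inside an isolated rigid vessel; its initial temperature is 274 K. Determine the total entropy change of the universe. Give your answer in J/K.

No heat is exchanged and no work is done, so the ideal-gas temperature stays constant.
Entropy is a state function; using a reversible isothermal path, ΔS_gas = nR ln(V₂/V₁) = 3.01 × 8.314 × ln(10.4/2.02) = 41 J/K.
The insulated surroundings exchange no heat, so ΔS_surr = 0 and ΔS_universe = ΔS_gas.

ΔS_universe = 41 J/K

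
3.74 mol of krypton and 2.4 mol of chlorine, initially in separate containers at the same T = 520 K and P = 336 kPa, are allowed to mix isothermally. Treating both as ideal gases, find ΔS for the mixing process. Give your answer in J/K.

Mole fractions: x_A = 3.74/6.14 = 0.609, x_B = 0.391.
ΔS_mix = −R(n_A ln x_A + n_B ln x_B) = −8.314 × (3.74 ln 0.609 + 2.4 ln 0.391) = 34.2 J/K.

ΔS_mix = 34.2 J/K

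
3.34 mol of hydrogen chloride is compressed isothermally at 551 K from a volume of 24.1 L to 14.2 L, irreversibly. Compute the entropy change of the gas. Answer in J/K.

ΔS_gas = -14.7 J/K

Entropy is a state function, so ΔS_gas depends only on the end states.
For an isothermal ideal gas ΔS_gas = nR ln(V₂/V₁) = 3.34 × 8.314 × ln(14.2/24.1) = -14.7 J/K.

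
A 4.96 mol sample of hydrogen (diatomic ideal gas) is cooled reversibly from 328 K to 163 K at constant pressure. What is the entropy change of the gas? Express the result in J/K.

At constant pressure, ΔS = nC_p ln(T₂/T₁) with C_p = 7R/2 = 29.1 J mol⁻¹ K⁻¹.
ΔS = 4.96 × 29.1 × ln(163/328) = -101 J/K.

ΔS = -101 J/K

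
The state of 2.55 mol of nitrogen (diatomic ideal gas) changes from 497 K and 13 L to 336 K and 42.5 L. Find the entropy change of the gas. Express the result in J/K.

Entropy is a state function: ΔS = nC_V ln(T₂/T₁) + nR ln(V₂/V₁), with C_V = 5R/2 = 20.79 J mol⁻¹ K⁻¹ for a diatomic ideal gas.
ΔS = 2.55 × [20.79 × ln(336/497) + 8.314 × ln(42.5/13)] = 4.36 J/K.

ΔS = 4.36 J/K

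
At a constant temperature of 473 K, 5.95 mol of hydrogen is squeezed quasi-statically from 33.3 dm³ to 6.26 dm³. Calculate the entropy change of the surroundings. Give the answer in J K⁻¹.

For an isothermal ideal gas ΔS_gas = nR ln(V₂/V₁) = 5.95 × 8.314 × ln(6.26/33.3) = -82.7 J/K.
The process is reversible, so ΔS_surr = −ΔS_gas = 82.7 J/K and ΔS_universe = 0.

ΔS_surr = 82.7 J/K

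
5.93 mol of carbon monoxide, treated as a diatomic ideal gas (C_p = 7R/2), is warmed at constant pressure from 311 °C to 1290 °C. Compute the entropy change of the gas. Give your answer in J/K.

In kelvin: T₁ = 584.15 K, T₂ = 1563.15 K. At constant pressure, ΔS = nC_p ln(T₂/T₁) with C_p = 7R/2 = 29.1 J mol⁻¹ K⁻¹.
ΔS = 5.93 × 29.1 × ln(1563.15/584.15) = 170 J/K.

ΔS = 170 J/K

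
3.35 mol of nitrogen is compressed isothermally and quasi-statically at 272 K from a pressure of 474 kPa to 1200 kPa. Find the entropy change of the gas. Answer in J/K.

ΔS_gas = -25.9 J/K

For an isothermal ideal gas ΔS_gas = nR ln(P₁/P₂) = 3.35 × 8.314 × ln(474/1200) = -25.9 J/K.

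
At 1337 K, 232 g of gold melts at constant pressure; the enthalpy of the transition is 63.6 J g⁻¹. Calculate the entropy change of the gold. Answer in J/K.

Heat absorbed by the substance: Q = mL = 232 × 63.6 = 14755.2 J.
At constant T, ΔS = Q_rev/T = 14755.2 / 1337 = 11 J/K.

ΔS = 11 J/K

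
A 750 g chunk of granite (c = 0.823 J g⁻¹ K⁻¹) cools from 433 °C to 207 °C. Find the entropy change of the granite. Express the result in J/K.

ΔS = -238 J/K

In kelvin: T₁ = 706.15 K, T₂ = 480.15 K. ΔS = ∫dQ_rev/T = m c ln(T₂/T₁) = 750 × 0.823 × ln(480.15/706.15) = -238 J/K.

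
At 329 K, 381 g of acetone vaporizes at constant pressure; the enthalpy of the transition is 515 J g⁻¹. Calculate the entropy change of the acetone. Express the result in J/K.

Heat absorbed by the substance: Q = mL = 381 × 515 = 196215 J.
At constant T, ΔS = Q_rev/T = 196215 / 329 = 596 J/K.

ΔS = 596 J/K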